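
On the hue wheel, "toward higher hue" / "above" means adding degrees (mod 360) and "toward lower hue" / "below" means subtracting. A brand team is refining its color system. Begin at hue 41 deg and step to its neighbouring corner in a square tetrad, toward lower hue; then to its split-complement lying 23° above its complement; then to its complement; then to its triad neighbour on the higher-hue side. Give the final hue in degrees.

square ↓ −90°: 41 − 90 = -49 → -49 + 360 = 311°
split-comp 23° ↑ +203°: 311 + 203 = 514 → 514 − 360 = 154°
complement +180°: 154 + 180 = 334°
triadic ↑ +120°: 334 + 120 = 454 → 454 − 360 = 94°

94°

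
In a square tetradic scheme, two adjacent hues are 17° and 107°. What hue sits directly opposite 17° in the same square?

197°

A square tetradic scheme places four hues 90° apart; opposite corners are 180° apart.
17 + 180 = 197°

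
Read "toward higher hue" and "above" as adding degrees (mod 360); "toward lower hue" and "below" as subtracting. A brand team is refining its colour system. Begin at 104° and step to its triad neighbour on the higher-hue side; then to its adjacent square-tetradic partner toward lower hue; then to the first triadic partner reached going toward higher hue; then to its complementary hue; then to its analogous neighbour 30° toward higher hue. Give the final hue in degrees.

triadic ↑ +120°: 104 + 120 = 224°
square ↓ −90°: 224 − 90 = 134°
triadic ↑ +120°: 134 + 120 = 254°
complement +180°: 254 + 180 = 434 → 434 − 360 = 74°
analog 30° ↑ +30°: 74 + 30 = 104°

104°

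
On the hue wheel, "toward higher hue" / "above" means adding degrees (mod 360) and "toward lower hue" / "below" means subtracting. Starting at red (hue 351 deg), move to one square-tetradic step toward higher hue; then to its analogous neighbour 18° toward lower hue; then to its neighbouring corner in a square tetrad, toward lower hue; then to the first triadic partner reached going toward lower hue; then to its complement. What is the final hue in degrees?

33°

square ↑ +90°: 351 + 90 = 441 → 441 − 360 = 81°
analog 18° ↓ −18°: 81 − 18 = 63°
square ↓ −90°: 63 − 90 = -27 → -27 + 360 = 333°
triadic ↓ −120°: 333 − 120 = 213°
complement +180°: 213 + 180 = 393 → 393 − 360 = 33°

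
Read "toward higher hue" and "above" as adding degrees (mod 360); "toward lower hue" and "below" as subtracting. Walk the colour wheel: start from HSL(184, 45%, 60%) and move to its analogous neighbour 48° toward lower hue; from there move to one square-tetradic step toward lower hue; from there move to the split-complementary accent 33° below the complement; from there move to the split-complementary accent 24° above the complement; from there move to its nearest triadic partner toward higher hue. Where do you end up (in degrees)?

−48° (analog 48° ↓): 184 − 48 = 136°
−90° (square ↓): 136 − 90 = 46°
+147° (split-comp 33° ↓): 46 + 147 = 193°
+204° (split-comp 24° ↑): 193 + 204 = 397 → 397 − 360 = 37°
+120° (triadic ↑): 37 + 120 = 157°

157°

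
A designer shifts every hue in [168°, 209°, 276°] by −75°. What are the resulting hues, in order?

93°, 134°, 201°

168 − 75 = 93°
209 − 75 = 134°
276 − 75 = 201°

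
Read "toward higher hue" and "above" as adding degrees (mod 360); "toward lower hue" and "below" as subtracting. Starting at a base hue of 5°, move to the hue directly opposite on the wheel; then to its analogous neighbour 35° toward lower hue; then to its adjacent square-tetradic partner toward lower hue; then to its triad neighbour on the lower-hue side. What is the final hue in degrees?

complement +180°: 5 + 180 = 185°
analog 35° ↓ −35°: 185 − 35 = 150°
square ↓ −90°: 150 − 90 = 60°
triadic ↓ −120°: 60 − 120 = -60 → -60 + 360 = 300°

300°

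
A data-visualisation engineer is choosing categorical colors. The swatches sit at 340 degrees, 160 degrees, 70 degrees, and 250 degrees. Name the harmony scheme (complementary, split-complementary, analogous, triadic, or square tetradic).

Sort the hues: 70°, 160°, 250°, 340°.
Successive gaps around the wheel: 90°, 90°, 90°, 90°.
Four hues every 90° form a square tetradic scheme.

square tetradic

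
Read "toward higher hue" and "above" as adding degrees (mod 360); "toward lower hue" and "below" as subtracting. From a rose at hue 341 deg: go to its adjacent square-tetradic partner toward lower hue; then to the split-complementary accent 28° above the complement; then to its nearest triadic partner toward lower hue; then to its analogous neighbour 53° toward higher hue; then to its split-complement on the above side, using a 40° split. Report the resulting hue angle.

−90° (square ↓): 341 − 90 = 251°
+208° (split-comp 28° ↑): 251 + 208 = 459 → 459 − 360 = 99°
−120° (triadic ↓): 99 − 120 = -21 → -21 + 360 = 339°
+53° (analog 53° ↑): 339 + 53 = 392 → 392 − 360 = 32°
+220° (split-comp 40° ↑): 32 + 220 = 252°

252°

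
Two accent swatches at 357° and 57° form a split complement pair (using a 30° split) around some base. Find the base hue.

The accents sit 30° either side of the complement, so the complement is their short-arc midpoint on the wheel.
Short-arc midpoint of 357° and 57°: 27°.
Base is 180° from the complement: 27 − 180 = -153 → -153 + 360 = 207°

207°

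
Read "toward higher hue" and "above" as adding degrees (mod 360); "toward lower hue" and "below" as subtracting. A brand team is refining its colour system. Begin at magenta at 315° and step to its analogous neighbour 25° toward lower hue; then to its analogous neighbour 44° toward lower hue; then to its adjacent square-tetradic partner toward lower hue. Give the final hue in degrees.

156°

−25° (analog 25° ↓): 315 − 25 = 290°
−44° (analog 44° ↓): 290 − 44 = 246°
−90° (square ↓): 246 − 90 = 156°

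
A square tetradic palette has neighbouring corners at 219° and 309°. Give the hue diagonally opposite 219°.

A square tetradic scheme places four hues 90° apart; opposite corners are 180° apart.
219 + 180 = 399 → 399 − 360 = 39°

39°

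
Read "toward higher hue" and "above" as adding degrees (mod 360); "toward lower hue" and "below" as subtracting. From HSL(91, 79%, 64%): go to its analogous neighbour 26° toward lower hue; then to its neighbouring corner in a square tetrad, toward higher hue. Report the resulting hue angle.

−26° (analog 26° ↓): 91 − 26 = 65°
+90° (square ↑): 65 + 90 = 155°

155°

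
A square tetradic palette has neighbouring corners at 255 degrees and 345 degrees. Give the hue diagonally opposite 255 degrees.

75°

A square tetradic scheme places four hues 90° apart; opposite corners are 180° apart.
255 + 180 = 435 → 435 − 360 = 75°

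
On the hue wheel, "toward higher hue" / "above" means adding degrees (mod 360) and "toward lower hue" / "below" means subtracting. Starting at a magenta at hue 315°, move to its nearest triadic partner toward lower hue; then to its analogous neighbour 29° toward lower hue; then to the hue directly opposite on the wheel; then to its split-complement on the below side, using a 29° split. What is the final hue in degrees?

−120° (triadic ↓): 315 − 120 = 195°
−29° (analog 29° ↓): 195 − 29 = 166°
+180° (complement): 166 + 180 = 346°
+151° (split-comp 29° ↓): 346 + 151 = 497 → 497 − 360 = 137°

137°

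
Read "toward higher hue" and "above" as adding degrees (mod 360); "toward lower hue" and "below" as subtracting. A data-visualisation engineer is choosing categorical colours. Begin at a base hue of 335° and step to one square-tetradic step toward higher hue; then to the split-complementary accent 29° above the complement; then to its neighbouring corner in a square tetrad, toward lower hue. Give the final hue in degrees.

184°

+90° (square ↑): 335 + 90 = 425 → 425 − 360 = 65°
+209° (split-comp 29° ↑): 65 + 209 = 274°
−90° (square ↓): 274 − 90 = 184°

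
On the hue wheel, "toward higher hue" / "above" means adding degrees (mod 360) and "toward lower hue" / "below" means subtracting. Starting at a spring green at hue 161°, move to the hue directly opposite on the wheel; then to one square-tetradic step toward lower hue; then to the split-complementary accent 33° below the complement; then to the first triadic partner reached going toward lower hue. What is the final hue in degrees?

+180° (complement): 161 + 180 = 341°
−90° (square ↓): 341 − 90 = 251°
+147° (split-comp 33° ↓): 251 + 147 = 398 → 398 − 360 = 38°
−120° (triadic ↓): 38 − 120 = -82 → -82 + 360 = 278°

278°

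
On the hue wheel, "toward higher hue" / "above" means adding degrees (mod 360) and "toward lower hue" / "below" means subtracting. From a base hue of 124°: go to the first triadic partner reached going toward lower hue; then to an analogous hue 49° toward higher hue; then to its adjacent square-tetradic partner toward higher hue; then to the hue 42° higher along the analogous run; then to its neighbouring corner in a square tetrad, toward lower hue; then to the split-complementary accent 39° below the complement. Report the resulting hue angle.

236°

124 − 120 = 4°   (triadic ↓)
4 + 49 = 53°   (analog 49° ↑)
53 + 90 = 143°   (square ↑)
143 + 42 = 185°   (analog 42° ↑)
185 − 90 = 95°   (square ↓)
95 + 141 = 236°   (split-comp 39° ↓)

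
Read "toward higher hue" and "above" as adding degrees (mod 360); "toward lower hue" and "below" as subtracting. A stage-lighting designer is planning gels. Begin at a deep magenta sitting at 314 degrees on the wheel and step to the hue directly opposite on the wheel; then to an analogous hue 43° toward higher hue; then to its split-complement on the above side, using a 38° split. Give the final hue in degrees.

35°

+180° (complement): 314 + 180 = 494 → 494 − 360 = 134°
+43° (analog 43° ↑): 134 + 43 = 177°
+218° (split-comp 38° ↑): 177 + 218 = 395 → 395 − 360 = 35°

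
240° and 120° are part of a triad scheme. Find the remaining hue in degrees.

0°

A triad places three hues 120° apart.
The full set through 120° is {0°, 120°, 240°}.
Given {120°, 240°}, the missing hue is 0°.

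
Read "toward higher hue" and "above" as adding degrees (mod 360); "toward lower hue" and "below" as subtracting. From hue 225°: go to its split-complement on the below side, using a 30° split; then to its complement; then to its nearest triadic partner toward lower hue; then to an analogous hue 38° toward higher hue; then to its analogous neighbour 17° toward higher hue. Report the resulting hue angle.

130°

225 + 150 = 375 → 375 − 360 = 15°   (split-comp 30° ↓)
15 + 180 = 195°   (complement)
195 − 120 = 75°   (triadic ↓)
75 + 38 = 113°   (analog 38° ↑)
113 + 17 = 130°   (analog 17° ↑)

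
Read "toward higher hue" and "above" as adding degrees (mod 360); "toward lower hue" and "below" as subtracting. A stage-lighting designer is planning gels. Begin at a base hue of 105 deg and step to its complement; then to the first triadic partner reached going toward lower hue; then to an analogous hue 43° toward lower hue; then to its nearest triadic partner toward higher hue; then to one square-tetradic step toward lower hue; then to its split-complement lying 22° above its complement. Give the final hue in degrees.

354°

105 + 180 = 285°   (complement)
285 − 120 = 165°   (triadic ↓)
165 − 43 = 122°   (analog 43° ↓)
122 + 120 = 242°   (triadic ↑)
242 − 90 = 152°   (square ↓)
152 + 202 = 354°   (split-comp 22° ↑)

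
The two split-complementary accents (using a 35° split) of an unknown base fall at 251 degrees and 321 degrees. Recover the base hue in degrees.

106°

The accents sit 35° either side of the complement, so the complement is their short-arc midpoint on the wheel.
Short-arc midpoint of 251° and 321°: 286°.
Base is 180° from the complement: 286 − 180 = 106°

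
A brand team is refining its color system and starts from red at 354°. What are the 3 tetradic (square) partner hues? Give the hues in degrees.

84°, 174° and 264°

A square tetradic scheme places four hues every 90°.
354 + 90 = 444 → 444 − 360 = 84°
354 + 180 = 534 → 534 − 360 = 174°
354 + 270 = 624 → 624 − 360 = 264°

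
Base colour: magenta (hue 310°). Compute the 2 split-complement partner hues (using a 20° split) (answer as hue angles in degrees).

Split-complementary hues sit 20° either side of the complement.
Complement of 310°: 310 + 180 = 490 → 490 − 360 = 130°
130 − 20 = 110°
130 + 20 = 150°

110° and 150°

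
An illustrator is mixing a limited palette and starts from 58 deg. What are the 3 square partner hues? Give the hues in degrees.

A square tetradic scheme places four hues every 90°.
58 + 90 = 148°
58 + 180 = 238°
58 + 270 = 328°

148°, 238°, and 328°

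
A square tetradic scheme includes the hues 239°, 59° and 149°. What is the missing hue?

329°

A square tetradic scheme places four hues every 90°.
The full set through 59° is {59°, 149°, 239°, 329°}.
Given {59°, 149°, 239°}, the missing hue is 329°.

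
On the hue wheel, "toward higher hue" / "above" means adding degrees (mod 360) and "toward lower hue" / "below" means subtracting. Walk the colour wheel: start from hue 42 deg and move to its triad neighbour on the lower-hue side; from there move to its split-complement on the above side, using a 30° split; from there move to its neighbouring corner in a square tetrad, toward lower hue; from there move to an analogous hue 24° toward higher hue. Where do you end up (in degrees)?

66°

−120° (triadic ↓): 42 − 120 = -78 → -78 + 360 = 282°
+210° (split-comp 30° ↑): 282 + 210 = 492 → 492 − 360 = 132°
−90° (square ↓): 132 − 90 = 42°
+24° (analog 24° ↑): 42 + 24 = 66°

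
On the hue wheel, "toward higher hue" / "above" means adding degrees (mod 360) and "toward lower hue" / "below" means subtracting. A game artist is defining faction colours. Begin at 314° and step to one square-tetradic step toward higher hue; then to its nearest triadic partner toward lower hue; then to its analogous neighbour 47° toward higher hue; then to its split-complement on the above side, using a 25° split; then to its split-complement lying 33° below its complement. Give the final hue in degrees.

323°

+90° (square ↑): 314 + 90 = 404 → 404 − 360 = 44°
−120° (triadic ↓): 44 − 120 = -76 → -76 + 360 = 284°
+47° (analog 47° ↑): 284 + 47 = 331°
+205° (split-comp 25° ↑): 331 + 205 = 536 → 536 − 360 = 176°
+147° (split-comp 33° ↓): 176 + 147 = 323°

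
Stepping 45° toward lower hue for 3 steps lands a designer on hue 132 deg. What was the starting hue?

3 steps of 45° (toward lower hue) give a net shift of −135°.
Start = end − shift: 132 + 135 = 267°

267°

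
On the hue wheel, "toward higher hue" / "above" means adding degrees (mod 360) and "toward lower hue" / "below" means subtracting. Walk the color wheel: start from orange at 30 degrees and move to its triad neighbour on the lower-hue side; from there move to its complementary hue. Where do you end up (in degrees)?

90°

−120° (triadic ↓): 30 − 120 = -90 → -90 + 360 = 270°
+180° (complement): 270 + 180 = 450 → 450 − 360 = 90°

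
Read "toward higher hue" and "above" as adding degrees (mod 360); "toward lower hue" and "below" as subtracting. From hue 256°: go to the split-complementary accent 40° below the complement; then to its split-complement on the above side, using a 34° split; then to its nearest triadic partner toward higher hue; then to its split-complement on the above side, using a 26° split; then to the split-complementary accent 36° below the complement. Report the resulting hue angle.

+140° (split-comp 40° ↓): 256 + 140 = 396 → 396 − 360 = 36°
+214° (split-comp 34° ↑): 36 + 214 = 250°
+120° (triadic ↑): 250 + 120 = 370 → 370 − 360 = 10°
+206° (split-comp 26° ↑): 10 + 206 = 216°
+144° (split-comp 36° ↓): 216 + 144 = 360 → 360 − 360 = 0°

0°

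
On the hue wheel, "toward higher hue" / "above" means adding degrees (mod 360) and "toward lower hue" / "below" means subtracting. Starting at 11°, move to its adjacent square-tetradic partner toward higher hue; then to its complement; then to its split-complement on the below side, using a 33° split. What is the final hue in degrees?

11 + 90 = 101°   (square ↑)
101 + 180 = 281°   (complement)
281 + 147 = 428 → 428 − 360 = 68°   (split-comp 33° ↓)

68°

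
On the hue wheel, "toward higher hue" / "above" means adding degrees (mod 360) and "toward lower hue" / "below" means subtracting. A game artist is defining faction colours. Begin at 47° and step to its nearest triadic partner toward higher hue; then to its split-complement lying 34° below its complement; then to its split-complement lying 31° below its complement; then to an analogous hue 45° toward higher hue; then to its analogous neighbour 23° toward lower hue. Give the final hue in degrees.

+120° (triadic ↑): 47 + 120 = 167°
+146° (split-comp 34° ↓): 167 + 146 = 313°
+149° (split-comp 31° ↓): 313 + 149 = 462 → 462 − 360 = 102°
+45° (analog 45° ↑): 102 + 45 = 147°
−23° (analog 23° ↓): 147 − 23 = 124°

124°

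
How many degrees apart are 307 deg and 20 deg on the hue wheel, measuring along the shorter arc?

|307 − 20| = 287.
The shorter arc is 360 − 287 = 73°.

73°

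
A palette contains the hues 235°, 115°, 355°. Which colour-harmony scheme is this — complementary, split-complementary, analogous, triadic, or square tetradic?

Sort the hues: 115°, 235°, 355°.
Successive gaps around the wheel: 120°, 120°, 120°.
Three hues equally spaced 120° apart form a triad.

triadic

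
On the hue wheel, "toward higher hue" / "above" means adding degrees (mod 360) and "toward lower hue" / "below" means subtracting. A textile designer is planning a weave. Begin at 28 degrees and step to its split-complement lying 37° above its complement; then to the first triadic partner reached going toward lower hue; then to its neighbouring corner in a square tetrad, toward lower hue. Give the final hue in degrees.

+217° (split-comp 37° ↑): 28 + 217 = 245°
−120° (triadic ↓): 245 − 120 = 125°
−90° (square ↓): 125 − 90 = 35°

35°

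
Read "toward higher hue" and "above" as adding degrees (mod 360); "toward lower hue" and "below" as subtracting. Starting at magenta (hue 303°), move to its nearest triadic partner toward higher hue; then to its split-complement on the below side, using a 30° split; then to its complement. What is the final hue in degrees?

303 + 120 = 423 → 423 − 360 = 63°   (triadic ↑)
63 + 150 = 213°   (split-comp 30° ↓)
213 + 180 = 393 → 393 − 360 = 33°   (complement)

33°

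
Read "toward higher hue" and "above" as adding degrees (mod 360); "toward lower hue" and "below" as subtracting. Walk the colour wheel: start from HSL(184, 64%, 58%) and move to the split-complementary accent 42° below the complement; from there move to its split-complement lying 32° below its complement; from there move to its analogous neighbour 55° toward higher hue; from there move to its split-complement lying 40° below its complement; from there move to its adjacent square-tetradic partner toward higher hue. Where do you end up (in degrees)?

184 + 138 = 322°   (split-comp 42° ↓)
322 + 148 = 470 → 470 − 360 = 110°   (split-comp 32° ↓)
110 + 55 = 165°   (analog 55° ↑)
165 + 140 = 305°   (split-comp 40° ↓)
305 + 90 = 395 → 395 − 360 = 35°   (square ↑)

35°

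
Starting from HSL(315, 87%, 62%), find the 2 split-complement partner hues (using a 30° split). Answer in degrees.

Split-complementary hues sit 30° either side of the complement.
Complement of 315°: 315 + 180 = 495 → 495 − 360 = 135°
135 − 30 = 105°
135 + 30 = 165°

105° and 165°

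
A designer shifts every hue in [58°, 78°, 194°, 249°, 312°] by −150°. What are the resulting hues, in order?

58 − 150 = -92 → -92 + 360 = 268°
78 − 150 = -72 → -72 + 360 = 288°
194 − 150 = 44°
249 − 150 = 99°
312 − 150 = 162°

268°, 288°, 44°, 99°, 162°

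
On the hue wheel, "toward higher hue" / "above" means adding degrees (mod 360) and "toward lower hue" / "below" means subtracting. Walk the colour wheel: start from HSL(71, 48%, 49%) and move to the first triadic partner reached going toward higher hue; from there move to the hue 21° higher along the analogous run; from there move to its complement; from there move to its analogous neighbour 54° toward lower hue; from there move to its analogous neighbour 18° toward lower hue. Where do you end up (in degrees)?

+120° (triadic ↑): 71 + 120 = 191°
+21° (analog 21° ↑): 191 + 21 = 212°
+180° (complement): 212 + 180 = 392 → 392 − 360 = 32°
−54° (analog 54° ↓): 32 − 54 = -22 → -22 + 360 = 338°
−18° (analog 18° ↓): 338 − 18 = 320°

320°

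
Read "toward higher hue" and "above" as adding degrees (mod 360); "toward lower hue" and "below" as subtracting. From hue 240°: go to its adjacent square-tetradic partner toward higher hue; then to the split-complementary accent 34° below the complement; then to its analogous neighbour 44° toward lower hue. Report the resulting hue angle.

72°

square ↑ +90°: 240 + 90 = 330°
split-comp 34° ↓ +146°: 330 + 146 = 476 → 476 − 360 = 116°
analog 44° ↓ −44°: 116 − 44 = 72°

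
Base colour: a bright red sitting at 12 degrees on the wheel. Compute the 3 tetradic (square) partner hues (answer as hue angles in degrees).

12 + 90 = 102°
12 + 180 = 192°
12 + 270 = 282°

102°, 192° and 282°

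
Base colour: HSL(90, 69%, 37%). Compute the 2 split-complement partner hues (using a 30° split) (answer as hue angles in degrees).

240° and 300°

Complement of 90 deg: 90 + 180 = 270°
270 − 30 = 240°
270 + 30 = 300°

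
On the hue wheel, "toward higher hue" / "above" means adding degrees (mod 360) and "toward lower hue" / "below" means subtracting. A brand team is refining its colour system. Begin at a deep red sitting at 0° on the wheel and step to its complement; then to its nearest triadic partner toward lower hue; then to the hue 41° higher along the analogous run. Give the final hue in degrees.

101°

+180° (complement): 0 + 180 = 180°
−120° (triadic ↓): 180 − 120 = 60°
+41° (analog 41° ↑): 60 + 41 = 101°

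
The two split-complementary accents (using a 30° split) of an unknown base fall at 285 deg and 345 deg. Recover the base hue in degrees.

The accents sit 30° either side of the complement, so the complement is their short-arc midpoint on the wheel.
Short-arc midpoint of 285° and 345°: 315°.
Base is 180° from the complement: 315 − 180 = 135°

135°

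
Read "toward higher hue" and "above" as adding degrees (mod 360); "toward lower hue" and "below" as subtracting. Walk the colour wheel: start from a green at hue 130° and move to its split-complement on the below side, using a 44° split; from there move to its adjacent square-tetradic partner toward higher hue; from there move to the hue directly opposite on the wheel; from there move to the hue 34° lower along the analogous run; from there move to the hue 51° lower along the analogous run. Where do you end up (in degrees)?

91°

+136° (split-comp 44° ↓): 130 + 136 = 266°
+90° (square ↑): 266 + 90 = 356°
+180° (complement): 356 + 180 = 536 → 536 − 360 = 176°
−34° (analog 34° ↓): 176 − 34 = 142°
−51° (analog 51° ↓): 142 − 51 = 91°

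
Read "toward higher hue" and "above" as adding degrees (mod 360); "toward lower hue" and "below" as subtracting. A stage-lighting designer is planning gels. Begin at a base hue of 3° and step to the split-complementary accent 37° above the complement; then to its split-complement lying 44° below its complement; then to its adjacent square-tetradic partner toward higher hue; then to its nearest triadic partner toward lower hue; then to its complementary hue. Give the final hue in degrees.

3 + 217 = 220°   (split-comp 37° ↑)
220 + 136 = 356°   (split-comp 44° ↓)
356 + 90 = 446 → 446 − 360 = 86°   (square ↑)
86 − 120 = -34 → -34 + 360 = 326°   (triadic ↓)
326 + 180 = 506 → 506 − 360 = 146°   (complement)

146°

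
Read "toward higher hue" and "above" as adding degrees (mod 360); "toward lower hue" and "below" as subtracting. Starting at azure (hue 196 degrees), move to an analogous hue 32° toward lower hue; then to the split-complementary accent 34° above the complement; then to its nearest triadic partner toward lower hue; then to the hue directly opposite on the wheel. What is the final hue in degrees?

analog 32° ↓ −32°: 196 − 32 = 164°
split-comp 34° ↑ +214°: 164 + 214 = 378 → 378 − 360 = 18°
triadic ↓ −120°: 18 − 120 = -102 → -102 + 360 = 258°
complement +180°: 258 + 180 = 438 → 438 − 360 = 78°

78°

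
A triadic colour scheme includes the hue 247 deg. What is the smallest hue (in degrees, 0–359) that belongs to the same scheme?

7°

A triad places three hues 120° apart.
The full set through 247° is {7°, 127°, 247°}.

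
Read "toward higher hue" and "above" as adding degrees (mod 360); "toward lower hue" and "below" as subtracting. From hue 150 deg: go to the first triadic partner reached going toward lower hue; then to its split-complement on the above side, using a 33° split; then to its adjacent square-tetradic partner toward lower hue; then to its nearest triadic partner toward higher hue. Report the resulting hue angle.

triadic ↓ −120°: 150 − 120 = 30°
split-comp 33° ↑ +213°: 30 + 213 = 243°
square ↓ −90°: 243 − 90 = 153°
triadic ↑ +120°: 153 + 120 = 273°

273°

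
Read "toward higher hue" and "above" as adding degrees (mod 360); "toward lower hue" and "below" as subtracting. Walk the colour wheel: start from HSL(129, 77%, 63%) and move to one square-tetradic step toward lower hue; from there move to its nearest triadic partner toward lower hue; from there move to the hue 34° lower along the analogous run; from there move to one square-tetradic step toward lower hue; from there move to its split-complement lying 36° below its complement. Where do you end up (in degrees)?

square ↓ −90°: 129 − 90 = 39°
triadic ↓ −120°: 39 − 120 = -81 → -81 + 360 = 279°
analog 34° ↓ −34°: 279 − 34 = 245°
square ↓ −90°: 245 − 90 = 155°
split-comp 36° ↓ +144°: 155 + 144 = 299°

299°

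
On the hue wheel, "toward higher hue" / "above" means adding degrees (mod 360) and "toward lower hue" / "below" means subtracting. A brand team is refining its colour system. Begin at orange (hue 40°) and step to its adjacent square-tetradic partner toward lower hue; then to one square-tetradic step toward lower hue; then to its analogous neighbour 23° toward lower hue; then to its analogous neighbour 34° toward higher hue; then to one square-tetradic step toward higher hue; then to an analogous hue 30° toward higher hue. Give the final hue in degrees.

40 − 90 = -50 → -50 + 360 = 310°   (square ↓)
310 − 90 = 220°   (square ↓)
220 − 23 = 197°   (analog 23° ↓)
197 + 34 = 231°   (analog 34° ↑)
231 + 90 = 321°   (square ↑)
321 + 30 = 351°   (analog 30° ↑)

351°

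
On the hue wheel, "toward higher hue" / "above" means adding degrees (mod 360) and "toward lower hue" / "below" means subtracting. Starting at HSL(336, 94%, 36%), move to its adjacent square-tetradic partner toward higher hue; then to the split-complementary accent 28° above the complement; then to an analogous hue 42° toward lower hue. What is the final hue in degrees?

square ↑ +90°: 336 + 90 = 426 → 426 − 360 = 66°
split-comp 28° ↑ +208°: 66 + 208 = 274°
analog 42° ↓ −42°: 274 − 42 = 232°

232°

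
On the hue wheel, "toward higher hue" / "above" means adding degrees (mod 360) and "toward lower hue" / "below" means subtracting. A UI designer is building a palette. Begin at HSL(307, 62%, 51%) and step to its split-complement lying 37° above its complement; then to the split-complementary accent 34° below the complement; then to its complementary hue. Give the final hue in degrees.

+217° (split-comp 37° ↑): 307 + 217 = 524 → 524 − 360 = 164°
+146° (split-comp 34° ↓): 164 + 146 = 310°
+180° (complement): 310 + 180 = 490 → 490 − 360 = 130°

130°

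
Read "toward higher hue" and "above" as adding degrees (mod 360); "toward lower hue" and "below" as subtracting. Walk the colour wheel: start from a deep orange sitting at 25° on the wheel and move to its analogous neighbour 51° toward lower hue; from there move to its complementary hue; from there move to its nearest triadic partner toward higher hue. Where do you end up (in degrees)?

25 − 51 = -26 → -26 + 360 = 334°   (analog 51° ↓)
334 + 180 = 514 → 514 − 360 = 154°   (complement)
154 + 120 = 274°   (triadic ↑)

274°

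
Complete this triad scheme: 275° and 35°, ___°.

A triad places three hues 120° apart.
The full set through 35° is {35°, 155°, 275°}.
Given {35°, 275°}, the missing hue is 155°.

155°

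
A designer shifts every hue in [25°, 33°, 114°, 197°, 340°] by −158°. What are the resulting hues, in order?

25 − 158 = -133 → -133 + 360 = 227°
33 − 158 = -125 → -125 + 360 = 235°
114 − 158 = -44 → -44 + 360 = 316°
197 − 158 = 39°
340 − 158 = 182°

227°, 235°, 316°, 39°, 182°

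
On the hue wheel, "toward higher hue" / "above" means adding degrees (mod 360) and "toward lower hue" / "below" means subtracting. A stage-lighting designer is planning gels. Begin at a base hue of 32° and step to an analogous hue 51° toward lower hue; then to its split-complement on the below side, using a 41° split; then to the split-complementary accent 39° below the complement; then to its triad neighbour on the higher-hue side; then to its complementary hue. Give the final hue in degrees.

201°

32 − 51 = -19 → -19 + 360 = 341°   (analog 51° ↓)
341 + 139 = 480 → 480 − 360 = 120°   (split-comp 41° ↓)
120 + 141 = 261°   (split-comp 39° ↓)
261 + 120 = 381 → 381 − 360 = 21°   (triadic ↑)
21 + 180 = 201°   (complement)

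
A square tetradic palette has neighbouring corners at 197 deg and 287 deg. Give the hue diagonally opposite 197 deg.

17°

A square tetradic scheme places four hues 90° apart; opposite corners are 180° apart.
197 + 180 = 377 → 377 − 360 = 17°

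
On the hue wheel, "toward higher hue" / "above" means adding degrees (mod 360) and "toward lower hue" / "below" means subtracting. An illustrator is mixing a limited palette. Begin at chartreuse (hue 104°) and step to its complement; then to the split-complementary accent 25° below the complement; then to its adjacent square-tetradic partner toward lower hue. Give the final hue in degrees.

349°

104 + 180 = 284°   (complement)
284 + 155 = 439 → 439 − 360 = 79°   (split-comp 25° ↓)
79 − 90 = -11 → -11 + 360 = 349°   (square ↓)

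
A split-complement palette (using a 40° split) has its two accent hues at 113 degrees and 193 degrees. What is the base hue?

The accents sit 40° either side of the complement, so the complement is their short-arc midpoint on the wheel.
Short-arc midpoint of 113° and 193°: 153°.
Base is 180° from the complement: 153 − 180 = -27 → -27 + 360 = 333°

333°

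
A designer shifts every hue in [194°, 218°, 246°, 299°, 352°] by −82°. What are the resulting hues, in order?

112°, 136°, 164°, 217°, 270°

194 − 82 = 112°
218 − 82 = 136°
246 − 82 = 164°
299 − 82 = 217°
352 − 82 = 270°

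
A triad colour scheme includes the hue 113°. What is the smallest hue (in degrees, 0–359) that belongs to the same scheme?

113°

A triad places three hues 120° apart.
The full set through 113° is {113°, 233°, 353°}.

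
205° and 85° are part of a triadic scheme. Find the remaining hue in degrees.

A triad places three hues 120° apart.
The full set through 85° is {85°, 205°, 325°}.
Given {85°, 205°}, the missing hue is 325°.

325°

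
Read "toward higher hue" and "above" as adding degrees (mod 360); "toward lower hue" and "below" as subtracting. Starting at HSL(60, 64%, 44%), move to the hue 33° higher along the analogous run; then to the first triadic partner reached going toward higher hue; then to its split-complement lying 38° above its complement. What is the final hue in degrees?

analog 33° ↑ +33°: 60 + 33 = 93°
triadic ↑ +120°: 93 + 120 = 213°
split-comp 38° ↑ +218°: 213 + 218 = 431 → 431 − 360 = 71°

71°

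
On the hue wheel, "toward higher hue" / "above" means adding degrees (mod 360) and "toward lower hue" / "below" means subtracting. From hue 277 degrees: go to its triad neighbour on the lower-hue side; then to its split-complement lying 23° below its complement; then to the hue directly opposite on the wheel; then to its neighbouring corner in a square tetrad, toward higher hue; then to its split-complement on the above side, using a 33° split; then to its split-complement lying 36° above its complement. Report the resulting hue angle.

triadic ↓ −120°: 277 − 120 = 157°
split-comp 23° ↓ +157°: 157 + 157 = 314°
complement +180°: 314 + 180 = 494 → 494 − 360 = 134°
square ↑ +90°: 134 + 90 = 224°
split-comp 33° ↑ +213°: 224 + 213 = 437 → 437 − 360 = 77°
split-comp 36° ↑ +216°: 77 + 216 = 293°

293°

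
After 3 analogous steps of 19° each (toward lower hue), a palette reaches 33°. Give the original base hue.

90°

3 steps of 19° (toward lower hue) give a net shift of −57°.
Start = end − shift: 33 + 57 = 90°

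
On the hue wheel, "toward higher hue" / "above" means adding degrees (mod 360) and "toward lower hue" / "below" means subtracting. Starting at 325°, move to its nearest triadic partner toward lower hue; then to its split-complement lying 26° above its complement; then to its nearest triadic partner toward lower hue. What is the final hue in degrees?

291°

325 − 120 = 205°   (triadic ↓)
205 + 206 = 411 → 411 − 360 = 51°   (split-comp 26° ↑)
51 − 120 = -69 → -69 + 360 = 291°   (triadic ↓)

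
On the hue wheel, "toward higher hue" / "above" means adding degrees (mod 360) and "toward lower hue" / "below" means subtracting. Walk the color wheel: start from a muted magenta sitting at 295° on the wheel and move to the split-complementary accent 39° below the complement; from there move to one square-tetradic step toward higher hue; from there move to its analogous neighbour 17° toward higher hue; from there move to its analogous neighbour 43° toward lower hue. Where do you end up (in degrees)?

+141° (split-comp 39° ↓): 295 + 141 = 436 → 436 − 360 = 76°
+90° (square ↑): 76 + 90 = 166°
+17° (analog 17° ↑): 166 + 17 = 183°
−43° (analog 43° ↓): 183 − 43 = 140°

140°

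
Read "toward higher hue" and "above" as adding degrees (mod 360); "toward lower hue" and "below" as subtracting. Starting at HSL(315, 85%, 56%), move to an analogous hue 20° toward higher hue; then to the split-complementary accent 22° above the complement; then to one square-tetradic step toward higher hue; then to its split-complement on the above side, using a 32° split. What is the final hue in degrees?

analog 20° ↑ +20°: 315 + 20 = 335°
split-comp 22° ↑ +202°: 335 + 202 = 537 → 537 − 360 = 177°
square ↑ +90°: 177 + 90 = 267°
split-comp 32° ↑ +212°: 267 + 212 = 479 → 479 − 360 = 119°

119°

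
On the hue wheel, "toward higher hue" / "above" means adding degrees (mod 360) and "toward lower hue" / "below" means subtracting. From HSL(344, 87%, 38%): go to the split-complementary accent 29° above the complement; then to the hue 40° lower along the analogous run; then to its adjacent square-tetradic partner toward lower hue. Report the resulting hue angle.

63°

split-comp 29° ↑ +209°: 344 + 209 = 553 → 553 − 360 = 193°
analog 40° ↓ −40°: 193 − 40 = 153°
square ↓ −90°: 153 − 90 = 63°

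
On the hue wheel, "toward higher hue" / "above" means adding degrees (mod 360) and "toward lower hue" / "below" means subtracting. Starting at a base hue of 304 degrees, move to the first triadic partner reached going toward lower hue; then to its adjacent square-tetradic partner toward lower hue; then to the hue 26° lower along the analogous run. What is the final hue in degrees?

68°

triadic ↓ −120°: 304 − 120 = 184°
square ↓ −90°: 184 − 90 = 94°
analog 26° ↓ −26°: 94 − 26 = 68°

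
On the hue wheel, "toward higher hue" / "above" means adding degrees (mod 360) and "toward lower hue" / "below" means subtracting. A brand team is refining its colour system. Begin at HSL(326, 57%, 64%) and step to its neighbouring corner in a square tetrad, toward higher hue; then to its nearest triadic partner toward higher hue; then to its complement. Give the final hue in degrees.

356°

square ↑ +90°: 326 + 90 = 416 → 416 − 360 = 56°
triadic ↑ +120°: 56 + 120 = 176°
complement +180°: 176 + 180 = 356°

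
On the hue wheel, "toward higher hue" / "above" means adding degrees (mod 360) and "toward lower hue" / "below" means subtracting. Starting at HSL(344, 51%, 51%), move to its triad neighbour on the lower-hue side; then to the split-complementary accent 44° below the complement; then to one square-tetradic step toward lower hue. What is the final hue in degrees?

triadic ↓ −120°: 344 − 120 = 224°
split-comp 44° ↓ +136°: 224 + 136 = 360 → 360 − 360 = 0°
square ↓ −90°: 0 − 90 = -90 → -90 + 360 = 270°

270°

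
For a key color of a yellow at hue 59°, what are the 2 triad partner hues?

179° and 299°

A triad places three hues 120° apart.
59 + 120 = 179°
59 + 240 = 299°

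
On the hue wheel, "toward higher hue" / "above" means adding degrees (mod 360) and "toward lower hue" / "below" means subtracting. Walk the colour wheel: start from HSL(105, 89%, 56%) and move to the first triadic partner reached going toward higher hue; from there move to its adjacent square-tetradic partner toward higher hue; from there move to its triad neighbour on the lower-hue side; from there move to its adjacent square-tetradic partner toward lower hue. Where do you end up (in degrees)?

triadic ↑ +120°: 105 + 120 = 225°
square ↑ +90°: 225 + 90 = 315°
triadic ↓ −120°: 315 − 120 = 195°
square ↓ −90°: 195 − 90 = 105°

105°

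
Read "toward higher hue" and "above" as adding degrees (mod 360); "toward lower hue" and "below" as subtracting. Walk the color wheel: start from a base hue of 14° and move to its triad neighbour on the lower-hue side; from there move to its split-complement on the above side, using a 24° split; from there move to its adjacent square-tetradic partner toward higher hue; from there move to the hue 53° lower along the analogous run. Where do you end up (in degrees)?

14 − 120 = -106 → -106 + 360 = 254°   (triadic ↓)
254 + 204 = 458 → 458 − 360 = 98°   (split-comp 24° ↑)
98 + 90 = 188°   (square ↑)
188 − 53 = 135°   (analog 53° ↓)

135°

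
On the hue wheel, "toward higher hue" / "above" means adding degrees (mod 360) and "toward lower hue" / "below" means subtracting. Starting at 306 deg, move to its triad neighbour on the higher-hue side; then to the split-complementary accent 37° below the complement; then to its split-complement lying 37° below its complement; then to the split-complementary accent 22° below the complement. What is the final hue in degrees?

150°

306 + 120 = 426 → 426 − 360 = 66°   (triadic ↑)
66 + 143 = 209°   (split-comp 37° ↓)
209 + 143 = 352°   (split-comp 37° ↓)
352 + 158 = 510 → 510 − 360 = 150°   (split-comp 22° ↓)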